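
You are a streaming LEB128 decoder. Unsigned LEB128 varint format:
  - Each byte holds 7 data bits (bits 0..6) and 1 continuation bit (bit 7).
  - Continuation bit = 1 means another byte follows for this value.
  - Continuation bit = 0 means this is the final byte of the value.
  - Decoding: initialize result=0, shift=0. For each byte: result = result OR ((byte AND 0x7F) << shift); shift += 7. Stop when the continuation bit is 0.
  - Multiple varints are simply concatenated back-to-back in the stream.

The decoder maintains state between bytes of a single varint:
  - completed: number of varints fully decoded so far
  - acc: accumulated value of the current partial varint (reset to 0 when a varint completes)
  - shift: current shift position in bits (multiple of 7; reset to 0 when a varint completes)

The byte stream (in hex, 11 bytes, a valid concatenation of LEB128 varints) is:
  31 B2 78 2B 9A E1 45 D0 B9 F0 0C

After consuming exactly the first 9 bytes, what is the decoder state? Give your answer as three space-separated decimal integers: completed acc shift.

Answer: 4 7376 14

Derivation:
byte[0]=0x31 cont=0 payload=0x31: varint #1 complete (value=49); reset -> completed=1 acc=0 shift=0
byte[1]=0xB2 cont=1 payload=0x32: acc |= 50<<0 -> completed=1 acc=50 shift=7
byte[2]=0x78 cont=0 payload=0x78: varint #2 complete (value=15410); reset -> completed=2 acc=0 shift=0
byte[3]=0x2B cont=0 payload=0x2B: varint #3 complete (value=43); reset -> completed=3 acc=0 shift=0
byte[4]=0x9A cont=1 payload=0x1A: acc |= 26<<0 -> completed=3 acc=26 shift=7
byte[5]=0xE1 cont=1 payload=0x61: acc |= 97<<7 -> completed=3 acc=12442 shift=14
byte[6]=0x45 cont=0 payload=0x45: varint #4 complete (value=1142938); reset -> completed=4 acc=0 shift=0
byte[7]=0xD0 cont=1 payload=0x50: acc |= 80<<0 -> completed=4 acc=80 shift=7
byte[8]=0xB9 cont=1 payload=0x39: acc |= 57<<7 -> completed=4 acc=7376 shift=14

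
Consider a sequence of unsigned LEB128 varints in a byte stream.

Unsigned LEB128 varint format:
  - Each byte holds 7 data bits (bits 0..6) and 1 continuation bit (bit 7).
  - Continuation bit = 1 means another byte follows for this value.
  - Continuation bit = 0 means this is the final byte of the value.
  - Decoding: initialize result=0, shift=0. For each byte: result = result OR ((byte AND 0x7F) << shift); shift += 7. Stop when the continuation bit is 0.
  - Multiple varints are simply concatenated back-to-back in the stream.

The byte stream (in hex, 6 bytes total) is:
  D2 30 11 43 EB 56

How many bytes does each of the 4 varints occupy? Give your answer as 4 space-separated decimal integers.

Answer: 2 1 1 2

Derivation:
  byte[0]=0xD2 cont=1 payload=0x52=82: acc |= 82<<0 -> acc=82 shift=7
  byte[1]=0x30 cont=0 payload=0x30=48: acc |= 48<<7 -> acc=6226 shift=14 [end]
Varint 1: bytes[0:2] = D2 30 -> value 6226 (2 byte(s))
  byte[2]=0x11 cont=0 payload=0x11=17: acc |= 17<<0 -> acc=17 shift=7 [end]
Varint 2: bytes[2:3] = 11 -> value 17 (1 byte(s))
  byte[3]=0x43 cont=0 payload=0x43=67: acc |= 67<<0 -> acc=67 shift=7 [end]
Varint 3: bytes[3:4] = 43 -> value 67 (1 byte(s))
  byte[4]=0xEB cont=1 payload=0x6B=107: acc |= 107<<0 -> acc=107 shift=7
  byte[5]=0x56 cont=0 payload=0x56=86: acc |= 86<<7 -> acc=11115 shift=14 [end]
Varint 4: bytes[4:6] = EB 56 -> value 11115 (2 byte(s))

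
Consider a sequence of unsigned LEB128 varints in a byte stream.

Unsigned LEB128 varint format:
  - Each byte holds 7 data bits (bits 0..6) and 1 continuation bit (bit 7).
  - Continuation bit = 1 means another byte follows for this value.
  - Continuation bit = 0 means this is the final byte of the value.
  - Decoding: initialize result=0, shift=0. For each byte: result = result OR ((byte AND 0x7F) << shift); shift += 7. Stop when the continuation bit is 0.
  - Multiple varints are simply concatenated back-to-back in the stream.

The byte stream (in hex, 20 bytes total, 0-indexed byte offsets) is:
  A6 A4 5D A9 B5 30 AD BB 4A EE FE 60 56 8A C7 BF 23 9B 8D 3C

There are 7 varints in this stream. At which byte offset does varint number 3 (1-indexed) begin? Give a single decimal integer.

Answer: 6

Derivation:
  byte[0]=0xA6 cont=1 payload=0x26=38: acc |= 38<<0 -> acc=38 shift=7
  byte[1]=0xA4 cont=1 payload=0x24=36: acc |= 36<<7 -> acc=4646 shift=14
  byte[2]=0x5D cont=0 payload=0x5D=93: acc |= 93<<14 -> acc=1528358 shift=21 [end]
Varint 1: bytes[0:3] = A6 A4 5D -> value 1528358 (3 byte(s))
  byte[3]=0xA9 cont=1 payload=0x29=41: acc |= 41<<0 -> acc=41 shift=7
  byte[4]=0xB5 cont=1 payload=0x35=53: acc |= 53<<7 -> acc=6825 shift=14
  byte[5]=0x30 cont=0 payload=0x30=48: acc |= 48<<14 -> acc=793257 shift=21 [end]
Varint 2: bytes[3:6] = A9 B5 30 -> value 793257 (3 byte(s))
  byte[6]=0xAD cont=1 payload=0x2D=45: acc |= 45<<0 -> acc=45 shift=7
  byte[7]=0xBB cont=1 payload=0x3B=59: acc |= 59<<7 -> acc=7597 shift=14
  byte[8]=0x4A cont=0 payload=0x4A=74: acc |= 74<<14 -> acc=1220013 shift=21 [end]
Varint 3: bytes[6:9] = AD BB 4A -> value 1220013 (3 byte(s))
  byte[9]=0xEE cont=1 payload=0x6E=110: acc |= 110<<0 -> acc=110 shift=7
  byte[10]=0xFE cont=1 payload=0x7E=126: acc |= 126<<7 -> acc=16238 shift=14
  byte[11]=0x60 cont=0 payload=0x60=96: acc |= 96<<14 -> acc=1589102 shift=21 [end]
Varint 4: bytes[9:12] = EE FE 60 -> value 1589102 (3 byte(s))
  byte[12]=0x56 cont=0 payload=0x56=86: acc |= 86<<0 -> acc=86 shift=7 [end]
Varint 5: bytes[12:13] = 56 -> value 86 (1 byte(s))
  byte[13]=0x8A cont=1 payload=0x0A=10: acc |= 10<<0 -> acc=10 shift=7
  byte[14]=0xC7 cont=1 payload=0x47=71: acc |= 71<<7 -> acc=9098 shift=14
  byte[15]=0xBF cont=1 payload=0x3F=63: acc |= 63<<14 -> acc=1041290 shift=21
  byte[16]=0x23 cont=0 payload=0x23=35: acc |= 35<<21 -> acc=74441610 shift=28 [end]
Varint 6: bytes[13:17] = 8A C7 BF 23 -> value 74441610 (4 byte(s))
  byte[17]=0x9B cont=1 payload=0x1B=27: acc |= 27<<0 -> acc=27 shift=7
  byte[18]=0x8D cont=1 payload=0x0D=13: acc |= 13<<7 -> acc=1691 shift=14
  byte[19]=0x3C cont=0 payload=0x3C=60: acc |= 60<<14 -> acc=984731 shift=21 [end]
Varint 7: bytes[17:20] = 9B 8D 3C -> value 984731 (3 byte(s))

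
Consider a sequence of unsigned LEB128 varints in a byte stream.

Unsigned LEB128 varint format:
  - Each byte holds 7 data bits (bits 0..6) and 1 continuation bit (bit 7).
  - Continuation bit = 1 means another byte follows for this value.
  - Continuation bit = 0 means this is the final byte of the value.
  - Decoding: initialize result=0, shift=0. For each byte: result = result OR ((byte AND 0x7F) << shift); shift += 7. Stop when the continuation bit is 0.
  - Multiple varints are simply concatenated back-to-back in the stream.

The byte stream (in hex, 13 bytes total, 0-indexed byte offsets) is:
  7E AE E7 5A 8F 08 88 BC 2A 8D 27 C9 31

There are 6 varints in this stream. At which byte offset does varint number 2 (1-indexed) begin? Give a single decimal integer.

  byte[0]=0x7E cont=0 payload=0x7E=126: acc |= 126<<0 -> acc=126 shift=7 [end]
Varint 1: bytes[0:1] = 7E -> value 126 (1 byte(s))
  byte[1]=0xAE cont=1 payload=0x2E=46: acc |= 46<<0 -> acc=46 shift=7
  byte[2]=0xE7 cont=1 payload=0x67=103: acc |= 103<<7 -> acc=13230 shift=14
  byte[3]=0x5A cont=0 payload=0x5A=90: acc |= 90<<14 -> acc=1487790 shift=21 [end]
Varint 2: bytes[1:4] = AE E7 5A -> value 1487790 (3 byte(s))
  byte[4]=0x8F cont=1 payload=0x0F=15: acc |= 15<<0 -> acc=15 shift=7
  byte[5]=0x08 cont=0 payload=0x08=8: acc |= 8<<7 -> acc=1039 shift=14 [end]
Varint 3: bytes[4:6] = 8F 08 -> value 1039 (2 byte(s))
  byte[6]=0x88 cont=1 payload=0x08=8: acc |= 8<<0 -> acc=8 shift=7
  byte[7]=0xBC cont=1 payload=0x3C=60: acc |= 60<<7 -> acc=7688 shift=14
  byte[8]=0x2A cont=0 payload=0x2A=42: acc |= 42<<14 -> acc=695816 shift=21 [end]
Varint 4: bytes[6:9] = 88 BC 2A -> value 695816 (3 byte(s))
  byte[9]=0x8D cont=1 payload=0x0D=13: acc |= 13<<0 -> acc=13 shift=7
  byte[10]=0x27 cont=0 payload=0x27=39: acc |= 39<<7 -> acc=5005 shift=14 [end]
Varint 5: bytes[9:11] = 8D 27 -> value 5005 (2 byte(s))
  byte[11]=0xC9 cont=1 payload=0x49=73: acc |= 73<<0 -> acc=73 shift=7
  byte[12]=0x31 cont=0 payload=0x31=49: acc |= 49<<7 -> acc=6345 shift=14 [end]
Varint 6: bytes[11:13] = C9 31 -> value 6345 (2 byte(s))

Answer: 1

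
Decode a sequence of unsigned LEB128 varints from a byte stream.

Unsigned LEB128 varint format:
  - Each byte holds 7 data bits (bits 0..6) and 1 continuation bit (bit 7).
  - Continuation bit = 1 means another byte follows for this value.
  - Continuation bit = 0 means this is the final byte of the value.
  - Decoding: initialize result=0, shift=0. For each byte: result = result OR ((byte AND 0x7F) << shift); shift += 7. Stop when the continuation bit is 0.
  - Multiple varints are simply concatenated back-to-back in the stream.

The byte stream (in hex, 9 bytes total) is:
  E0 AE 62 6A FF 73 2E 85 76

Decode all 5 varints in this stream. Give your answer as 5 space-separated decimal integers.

Answer: 1611616 106 14847 46 15109

Derivation:
  byte[0]=0xE0 cont=1 payload=0x60=96: acc |= 96<<0 -> acc=96 shift=7
  byte[1]=0xAE cont=1 payload=0x2E=46: acc |= 46<<7 -> acc=5984 shift=14
  byte[2]=0x62 cont=0 payload=0x62=98: acc |= 98<<14 -> acc=1611616 shift=21 [end]
Varint 1: bytes[0:3] = E0 AE 62 -> value 1611616 (3 byte(s))
  byte[3]=0x6A cont=0 payload=0x6A=106: acc |= 106<<0 -> acc=106 shift=7 [end]
Varint 2: bytes[3:4] = 6A -> value 106 (1 byte(s))
  byte[4]=0xFF cont=1 payload=0x7F=127: acc |= 127<<0 -> acc=127 shift=7
  byte[5]=0x73 cont=0 payload=0x73=115: acc |= 115<<7 -> acc=14847 shift=14 [end]
Varint 3: bytes[4:6] = FF 73 -> value 14847 (2 byte(s))
  byte[6]=0x2E cont=0 payload=0x2E=46: acc |= 46<<0 -> acc=46 shift=7 [end]
Varint 4: bytes[6:7] = 2E -> value 46 (1 byte(s))
  byte[7]=0x85 cont=1 payload=0x05=5: acc |= 5<<0 -> acc=5 shift=7
  byte[8]=0x76 cont=0 payload=0x76=118: acc |= 118<<7 -> acc=15109 shift=14 [end]
Varint 5: bytes[7:9] = 85 76 -> value 15109 (2 byte(s))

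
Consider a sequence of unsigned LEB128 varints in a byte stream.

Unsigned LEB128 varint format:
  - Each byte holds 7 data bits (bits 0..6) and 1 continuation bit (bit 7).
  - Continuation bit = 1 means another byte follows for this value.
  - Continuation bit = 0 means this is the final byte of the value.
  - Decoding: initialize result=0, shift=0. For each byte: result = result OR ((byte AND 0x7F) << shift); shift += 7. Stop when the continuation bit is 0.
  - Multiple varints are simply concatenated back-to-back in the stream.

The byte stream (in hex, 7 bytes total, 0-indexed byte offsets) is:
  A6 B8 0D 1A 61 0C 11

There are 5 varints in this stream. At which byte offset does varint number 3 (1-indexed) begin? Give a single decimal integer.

  byte[0]=0xA6 cont=1 payload=0x26=38: acc |= 38<<0 -> acc=38 shift=7
  byte[1]=0xB8 cont=1 payload=0x38=56: acc |= 56<<7 -> acc=7206 shift=14
  byte[2]=0x0D cont=0 payload=0x0D=13: acc |= 13<<14 -> acc=220198 shift=21 [end]
Varint 1: bytes[0:3] = A6 B8 0D -> value 220198 (3 byte(s))
  byte[3]=0x1A cont=0 payload=0x1A=26: acc |= 26<<0 -> acc=26 shift=7 [end]
Varint 2: bytes[3:4] = 1A -> value 26 (1 byte(s))
  byte[4]=0x61 cont=0 payload=0x61=97: acc |= 97<<0 -> acc=97 shift=7 [end]
Varint 3: bytes[4:5] = 61 -> value 97 (1 byte(s))
  byte[5]=0x0C cont=0 payload=0x0C=12: acc |= 12<<0 -> acc=12 shift=7 [end]
Varint 4: bytes[5:6] = 0C -> value 12 (1 byte(s))
  byte[6]=0x11 cont=0 payload=0x11=17: acc |= 17<<0 -> acc=17 shift=7 [end]
Varint 5: bytes[6:7] = 11 -> value 17 (1 byte(s))

Answer: 4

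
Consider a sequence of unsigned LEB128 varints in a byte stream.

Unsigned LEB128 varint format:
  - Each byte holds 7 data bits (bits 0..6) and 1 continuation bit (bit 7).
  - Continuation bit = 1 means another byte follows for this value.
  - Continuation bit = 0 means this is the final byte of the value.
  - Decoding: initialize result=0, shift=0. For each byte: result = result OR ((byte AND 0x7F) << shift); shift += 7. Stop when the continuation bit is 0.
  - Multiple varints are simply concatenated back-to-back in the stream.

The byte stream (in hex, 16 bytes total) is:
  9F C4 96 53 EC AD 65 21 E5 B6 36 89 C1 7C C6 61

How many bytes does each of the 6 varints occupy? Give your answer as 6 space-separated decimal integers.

Answer: 4 3 1 3 3 2

Derivation:
  byte[0]=0x9F cont=1 payload=0x1F=31: acc |= 31<<0 -> acc=31 shift=7
  byte[1]=0xC4 cont=1 payload=0x44=68: acc |= 68<<7 -> acc=8735 shift=14
  byte[2]=0x96 cont=1 payload=0x16=22: acc |= 22<<14 -> acc=369183 shift=21
  byte[3]=0x53 cont=0 payload=0x53=83: acc |= 83<<21 -> acc=174432799 shift=28 [end]
Varint 1: bytes[0:4] = 9F C4 96 53 -> value 174432799 (4 byte(s))
  byte[4]=0xEC cont=1 payload=0x6C=108: acc |= 108<<0 -> acc=108 shift=7
  byte[5]=0xAD cont=1 payload=0x2D=45: acc |= 45<<7 -> acc=5868 shift=14
  byte[6]=0x65 cont=0 payload=0x65=101: acc |= 101<<14 -> acc=1660652 shift=21 [end]
Varint 2: bytes[4:7] = EC AD 65 -> value 1660652 (3 byte(s))
  byte[7]=0x21 cont=0 payload=0x21=33: acc |= 33<<0 -> acc=33 shift=7 [end]
Varint 3: bytes[7:8] = 21 -> value 33 (1 byte(s))
  byte[8]=0xE5 cont=1 payload=0x65=101: acc |= 101<<0 -> acc=101 shift=7
  byte[9]=0xB6 cont=1 payload=0x36=54: acc |= 54<<7 -> acc=7013 shift=14
  byte[10]=0x36 cont=0 payload=0x36=54: acc |= 54<<14 -> acc=891749 shift=21 [end]
Varint 4: bytes[8:11] = E5 B6 36 -> value 891749 (3 byte(s))
  byte[11]=0x89 cont=1 payload=0x09=9: acc |= 9<<0 -> acc=9 shift=7
  byte[12]=0xC1 cont=1 payload=0x41=65: acc |= 65<<7 -> acc=8329 shift=14
  byte[13]=0x7C cont=0 payload=0x7C=124: acc |= 124<<14 -> acc=2039945 shift=21 [end]
Varint 5: bytes[11:14] = 89 C1 7C -> value 2039945 (3 byte(s))
  byte[14]=0xC6 cont=1 payload=0x46=70: acc |= 70<<0 -> acc=70 shift=7
  byte[15]=0x61 cont=0 payload=0x61=97: acc |= 97<<7 -> acc=12486 shift=14 [end]
Varint 6: bytes[14:16] = C6 61 -> value 12486 (2 byte(s))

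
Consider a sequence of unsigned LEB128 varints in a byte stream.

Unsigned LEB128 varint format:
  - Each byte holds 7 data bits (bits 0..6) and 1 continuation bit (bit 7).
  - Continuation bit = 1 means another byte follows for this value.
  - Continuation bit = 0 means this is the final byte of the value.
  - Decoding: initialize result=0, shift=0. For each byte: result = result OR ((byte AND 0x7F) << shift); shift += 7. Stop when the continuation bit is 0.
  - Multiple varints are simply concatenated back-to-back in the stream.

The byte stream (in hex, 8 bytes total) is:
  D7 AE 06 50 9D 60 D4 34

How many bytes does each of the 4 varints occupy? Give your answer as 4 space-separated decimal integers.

  byte[0]=0xD7 cont=1 payload=0x57=87: acc |= 87<<0 -> acc=87 shift=7
  byte[1]=0xAE cont=1 payload=0x2E=46: acc |= 46<<7 -> acc=5975 shift=14
  byte[2]=0x06 cont=0 payload=0x06=6: acc |= 6<<14 -> acc=104279 shift=21 [end]
Varint 1: bytes[0:3] = D7 AE 06 -> value 104279 (3 byte(s))
  byte[3]=0x50 cont=0 payload=0x50=80: acc |= 80<<0 -> acc=80 shift=7 [end]
Varint 2: bytes[3:4] = 50 -> value 80 (1 byte(s))
  byte[4]=0x9D cont=1 payload=0x1D=29: acc |= 29<<0 -> acc=29 shift=7
  byte[5]=0x60 cont=0 payload=0x60=96: acc |= 96<<7 -> acc=12317 shift=14 [end]
Varint 3: bytes[4:6] = 9D 60 -> value 12317 (2 byte(s))
  byte[6]=0xD4 cont=1 payload=0x54=84: acc |= 84<<0 -> acc=84 shift=7
  byte[7]=0x34 cont=0 payload=0x34=52: acc |= 52<<7 -> acc=6740 shift=14 [end]
Varint 4: bytes[6:8] = D4 34 -> value 6740 (2 byte(s))

Answer: 3 1 2 2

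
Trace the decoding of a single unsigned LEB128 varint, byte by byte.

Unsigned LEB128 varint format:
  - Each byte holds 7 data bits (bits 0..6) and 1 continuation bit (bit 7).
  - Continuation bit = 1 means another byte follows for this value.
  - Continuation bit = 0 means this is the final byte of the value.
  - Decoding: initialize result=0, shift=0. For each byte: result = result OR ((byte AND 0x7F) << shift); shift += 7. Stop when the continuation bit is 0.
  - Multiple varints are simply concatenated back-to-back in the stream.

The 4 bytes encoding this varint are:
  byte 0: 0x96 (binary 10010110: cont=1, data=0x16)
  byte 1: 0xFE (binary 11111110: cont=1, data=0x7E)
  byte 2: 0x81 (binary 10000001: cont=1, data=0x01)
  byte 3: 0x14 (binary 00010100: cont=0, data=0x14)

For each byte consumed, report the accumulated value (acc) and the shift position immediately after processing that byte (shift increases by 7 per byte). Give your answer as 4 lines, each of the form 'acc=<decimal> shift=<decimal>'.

Answer: acc=22 shift=7
acc=16150 shift=14
acc=32534 shift=21
acc=41975574 shift=28

Derivation:
byte 0=0x96: payload=0x16=22, contrib = 22<<0 = 22; acc -> 22, shift -> 7
byte 1=0xFE: payload=0x7E=126, contrib = 126<<7 = 16128; acc -> 16150, shift -> 14
byte 2=0x81: payload=0x01=1, contrib = 1<<14 = 16384; acc -> 32534, shift -> 21
byte 3=0x14: payload=0x14=20, contrib = 20<<21 = 41943040; acc -> 41975574, shift -> 28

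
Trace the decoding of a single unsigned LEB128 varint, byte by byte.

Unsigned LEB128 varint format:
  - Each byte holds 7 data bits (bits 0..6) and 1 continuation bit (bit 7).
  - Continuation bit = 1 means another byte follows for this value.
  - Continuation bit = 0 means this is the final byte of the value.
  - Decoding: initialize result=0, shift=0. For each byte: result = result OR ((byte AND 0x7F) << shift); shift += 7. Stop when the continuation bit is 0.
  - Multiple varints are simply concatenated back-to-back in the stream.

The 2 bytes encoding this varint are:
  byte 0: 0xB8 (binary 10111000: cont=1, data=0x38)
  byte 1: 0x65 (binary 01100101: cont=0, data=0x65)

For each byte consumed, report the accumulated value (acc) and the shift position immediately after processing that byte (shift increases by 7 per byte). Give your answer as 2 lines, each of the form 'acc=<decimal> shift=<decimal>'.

Answer: acc=56 shift=7
acc=12984 shift=14

Derivation:
byte 0=0xB8: payload=0x38=56, contrib = 56<<0 = 56; acc -> 56, shift -> 7
byte 1=0x65: payload=0x65=101, contrib = 101<<7 = 12928; acc -> 12984, shift -> 14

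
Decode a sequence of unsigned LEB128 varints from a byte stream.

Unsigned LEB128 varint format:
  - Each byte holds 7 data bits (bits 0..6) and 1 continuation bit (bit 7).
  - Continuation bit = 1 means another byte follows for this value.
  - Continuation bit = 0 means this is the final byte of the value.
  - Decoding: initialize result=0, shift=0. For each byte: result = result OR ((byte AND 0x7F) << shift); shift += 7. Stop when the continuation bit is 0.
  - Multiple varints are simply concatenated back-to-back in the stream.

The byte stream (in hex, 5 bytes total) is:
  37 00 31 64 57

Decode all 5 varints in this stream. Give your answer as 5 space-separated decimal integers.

Answer: 55 0 49 100 87

Derivation:
  byte[0]=0x37 cont=0 payload=0x37=55: acc |= 55<<0 -> acc=55 shift=7 [end]
Varint 1: bytes[0:1] = 37 -> value 55 (1 byte(s))
  byte[1]=0x00 cont=0 payload=0x00=0: acc |= 0<<0 -> acc=0 shift=7 [end]
Varint 2: bytes[1:2] = 00 -> value 0 (1 byte(s))
  byte[2]=0x31 cont=0 payload=0x31=49: acc |= 49<<0 -> acc=49 shift=7 [end]
Varint 3: bytes[2:3] = 31 -> value 49 (1 byte(s))
  byte[3]=0x64 cont=0 payload=0x64=100: acc |= 100<<0 -> acc=100 shift=7 [end]
Varint 4: bytes[3:4] = 64 -> value 100 (1 byte(s))
  byte[4]=0x57 cont=0 payload=0x57=87: acc |= 87<<0 -> acc=87 shift=7 [end]
Varint 5: bytes[4:5] = 57 -> value 87 (1 byte(s))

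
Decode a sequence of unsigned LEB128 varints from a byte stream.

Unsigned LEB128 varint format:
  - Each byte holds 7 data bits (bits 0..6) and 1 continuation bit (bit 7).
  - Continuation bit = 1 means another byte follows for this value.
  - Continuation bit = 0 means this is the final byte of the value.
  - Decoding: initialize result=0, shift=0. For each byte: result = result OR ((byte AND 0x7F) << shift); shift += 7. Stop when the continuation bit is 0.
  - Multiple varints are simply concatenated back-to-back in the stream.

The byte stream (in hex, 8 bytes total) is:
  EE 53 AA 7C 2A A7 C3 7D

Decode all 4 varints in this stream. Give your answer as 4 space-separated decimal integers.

Answer: 10734 15914 42 2056615

Derivation:
  byte[0]=0xEE cont=1 payload=0x6E=110: acc |= 110<<0 -> acc=110 shift=7
  byte[1]=0x53 cont=0 payload=0x53=83: acc |= 83<<7 -> acc=10734 shift=14 [end]
Varint 1: bytes[0:2] = EE 53 -> value 10734 (2 byte(s))
  byte[2]=0xAA cont=1 payload=0x2A=42: acc |= 42<<0 -> acc=42 shift=7
  byte[3]=0x7C cont=0 payload=0x7C=124: acc |= 124<<7 -> acc=15914 shift=14 [end]
Varint 2: bytes[2:4] = AA 7C -> value 15914 (2 byte(s))
  byte[4]=0x2A cont=0 payload=0x2A=42: acc |= 42<<0 -> acc=42 shift=7 [end]
Varint 3: bytes[4:5] = 2A -> value 42 (1 byte(s))
  byte[5]=0xA7 cont=1 payload=0x27=39: acc |= 39<<0 -> acc=39 shift=7
  byte[6]=0xC3 cont=1 payload=0x43=67: acc |= 67<<7 -> acc=8615 shift=14
  byte[7]=0x7D cont=0 payload=0x7D=125: acc |= 125<<14 -> acc=2056615 shift=21 [end]
Varint 4: bytes[5:8] = A7 C3 7D -> value 2056615 (3 byte(s))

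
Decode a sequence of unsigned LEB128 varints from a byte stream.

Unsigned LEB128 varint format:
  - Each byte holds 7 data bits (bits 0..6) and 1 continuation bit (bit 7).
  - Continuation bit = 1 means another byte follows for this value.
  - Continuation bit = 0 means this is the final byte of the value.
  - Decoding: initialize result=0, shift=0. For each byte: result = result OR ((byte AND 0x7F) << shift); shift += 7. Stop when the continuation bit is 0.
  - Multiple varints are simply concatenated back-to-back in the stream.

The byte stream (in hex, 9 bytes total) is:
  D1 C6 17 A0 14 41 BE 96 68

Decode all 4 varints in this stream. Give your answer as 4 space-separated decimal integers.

Answer: 385873 2592 65 1706814

Derivation:
  byte[0]=0xD1 cont=1 payload=0x51=81: acc |= 81<<0 -> acc=81 shift=7
  byte[1]=0xC6 cont=1 payload=0x46=70: acc |= 70<<7 -> acc=9041 shift=14
  byte[2]=0x17 cont=0 payload=0x17=23: acc |= 23<<14 -> acc=385873 shift=21 [end]
Varint 1: bytes[0:3] = D1 C6 17 -> value 385873 (3 byte(s))
  byte[3]=0xA0 cont=1 payload=0x20=32: acc |= 32<<0 -> acc=32 shift=7
  byte[4]=0x14 cont=0 payload=0x14=20: acc |= 20<<7 -> acc=2592 shift=14 [end]
Varint 2: bytes[3:5] = A0 14 -> value 2592 (2 byte(s))
  byte[5]=0x41 cont=0 payload=0x41=65: acc |= 65<<0 -> acc=65 shift=7 [end]
Varint 3: bytes[5:6] = 41 -> value 65 (1 byte(s))
  byte[6]=0xBE cont=1 payload=0x3E=62: acc |= 62<<0 -> acc=62 shift=7
  byte[7]=0x96 cont=1 payload=0x16=22: acc |= 22<<7 -> acc=2878 shift=14
  byte[8]=0x68 cont=0 payload=0x68=104: acc |= 104<<14 -> acc=1706814 shift=21 [end]
Varint 4: bytes[6:9] = BE 96 68 -> value 1706814 (3 byte(s))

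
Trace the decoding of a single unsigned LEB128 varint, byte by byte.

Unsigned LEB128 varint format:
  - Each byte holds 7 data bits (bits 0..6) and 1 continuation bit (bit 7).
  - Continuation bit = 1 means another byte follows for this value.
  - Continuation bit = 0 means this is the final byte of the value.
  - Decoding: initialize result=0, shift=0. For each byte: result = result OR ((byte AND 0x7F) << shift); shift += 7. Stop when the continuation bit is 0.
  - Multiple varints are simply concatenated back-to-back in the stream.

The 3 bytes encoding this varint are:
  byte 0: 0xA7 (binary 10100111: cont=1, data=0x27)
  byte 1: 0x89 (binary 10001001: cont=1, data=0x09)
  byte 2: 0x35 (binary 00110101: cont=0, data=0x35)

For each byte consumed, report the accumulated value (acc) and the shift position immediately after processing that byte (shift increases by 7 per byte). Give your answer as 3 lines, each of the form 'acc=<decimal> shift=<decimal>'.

Answer: acc=39 shift=7
acc=1191 shift=14
acc=869543 shift=21

Derivation:
byte 0=0xA7: payload=0x27=39, contrib = 39<<0 = 39; acc -> 39, shift -> 7
byte 1=0x89: payload=0x09=9, contrib = 9<<7 = 1152; acc -> 1191, shift -> 14
byte 2=0x35: payload=0x35=53, contrib = 53<<14 = 868352; acc -> 869543, shift -> 21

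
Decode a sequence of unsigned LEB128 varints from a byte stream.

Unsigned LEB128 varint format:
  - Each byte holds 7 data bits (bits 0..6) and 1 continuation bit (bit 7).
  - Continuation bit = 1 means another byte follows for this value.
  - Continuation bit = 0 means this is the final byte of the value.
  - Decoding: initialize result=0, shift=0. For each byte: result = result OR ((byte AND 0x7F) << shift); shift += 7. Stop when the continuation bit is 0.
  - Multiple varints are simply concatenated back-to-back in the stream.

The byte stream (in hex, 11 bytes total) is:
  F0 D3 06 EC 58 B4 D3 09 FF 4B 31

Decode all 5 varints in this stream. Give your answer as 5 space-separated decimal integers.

  byte[0]=0xF0 cont=1 payload=0x70=112: acc |= 112<<0 -> acc=112 shift=7
  byte[1]=0xD3 cont=1 payload=0x53=83: acc |= 83<<7 -> acc=10736 shift=14
  byte[2]=0x06 cont=0 payload=0x06=6: acc |= 6<<14 -> acc=109040 shift=21 [end]
Varint 1: bytes[0:3] = F0 D3 06 -> value 109040 (3 byte(s))
  byte[3]=0xEC cont=1 payload=0x6C=108: acc |= 108<<0 -> acc=108 shift=7
  byte[4]=0x58 cont=0 payload=0x58=88: acc |= 88<<7 -> acc=11372 shift=14 [end]
Varint 2: bytes[3:5] = EC 58 -> value 11372 (2 byte(s))
  byte[5]=0xB4 cont=1 payload=0x34=52: acc |= 52<<0 -> acc=52 shift=7
  byte[6]=0xD3 cont=1 payload=0x53=83: acc |= 83<<7 -> acc=10676 shift=14
  byte[7]=0x09 cont=0 payload=0x09=9: acc |= 9<<14 -> acc=158132 shift=21 [end]
Varint 3: bytes[5:8] = B4 D3 09 -> value 158132 (3 byte(s))
  byte[8]=0xFF cont=1 payload=0x7F=127: acc |= 127<<0 -> acc=127 shift=7
  byte[9]=0x4B cont=0 payload=0x4B=75: acc |= 75<<7 -> acc=9727 shift=14 [end]
Varint 4: bytes[8:10] = FF 4B -> value 9727 (2 byte(s))
  byte[10]=0x31 cont=0 payload=0x31=49: acc |= 49<<0 -> acc=49 shift=7 [end]
Varint 5: bytes[10:11] = 31 -> value 49 (1 byte(s))

Answer: 109040 11372 158132 9727 49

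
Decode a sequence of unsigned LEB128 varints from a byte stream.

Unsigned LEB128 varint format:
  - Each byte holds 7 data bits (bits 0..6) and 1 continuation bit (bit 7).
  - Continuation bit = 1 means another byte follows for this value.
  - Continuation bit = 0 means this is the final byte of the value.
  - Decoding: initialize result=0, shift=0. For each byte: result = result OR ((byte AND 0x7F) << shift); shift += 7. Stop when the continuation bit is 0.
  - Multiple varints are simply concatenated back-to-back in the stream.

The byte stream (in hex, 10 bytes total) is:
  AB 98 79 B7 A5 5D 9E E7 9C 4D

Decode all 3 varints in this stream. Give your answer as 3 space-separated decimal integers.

Answer: 1985579 1528503 161952670

Derivation:
  byte[0]=0xAB cont=1 payload=0x2B=43: acc |= 43<<0 -> acc=43 shift=7
  byte[1]=0x98 cont=1 payload=0x18=24: acc |= 24<<7 -> acc=3115 shift=14
  byte[2]=0x79 cont=0 payload=0x79=121: acc |= 121<<14 -> acc=1985579 shift=21 [end]
Varint 1: bytes[0:3] = AB 98 79 -> value 1985579 (3 byte(s))
  byte[3]=0xB7 cont=1 payload=0x37=55: acc |= 55<<0 -> acc=55 shift=7
  byte[4]=0xA5 cont=1 payload=0x25=37: acc |= 37<<7 -> acc=4791 shift=14
  byte[5]=0x5D cont=0 payload=0x5D=93: acc |= 93<<14 -> acc=1528503 shift=21 [end]
Varint 2: bytes[3:6] = B7 A5 5D -> value 1528503 (3 byte(s))
  byte[6]=0x9E cont=1 payload=0x1E=30: acc |= 30<<0 -> acc=30 shift=7
  byte[7]=0xE7 cont=1 payload=0x67=103: acc |= 103<<7 -> acc=13214 shift=14
  byte[8]=0x9C cont=1 payload=0x1C=28: acc |= 28<<14 -> acc=471966 shift=21
  byte[9]=0x4D cont=0 payload=0x4D=77: acc |= 77<<21 -> acc=161952670 shift=28 [end]
Varint 3: bytes[6:10] = 9E E7 9C 4D -> value 161952670 (4 byte(s))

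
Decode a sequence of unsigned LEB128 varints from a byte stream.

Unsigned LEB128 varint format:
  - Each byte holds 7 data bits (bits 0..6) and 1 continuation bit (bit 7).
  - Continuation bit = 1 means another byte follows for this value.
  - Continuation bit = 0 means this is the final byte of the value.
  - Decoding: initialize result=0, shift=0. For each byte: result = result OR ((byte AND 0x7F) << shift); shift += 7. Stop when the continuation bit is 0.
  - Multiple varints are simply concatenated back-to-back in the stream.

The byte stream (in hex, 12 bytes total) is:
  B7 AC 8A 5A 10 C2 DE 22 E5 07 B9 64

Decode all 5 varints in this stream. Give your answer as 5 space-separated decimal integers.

  byte[0]=0xB7 cont=1 payload=0x37=55: acc |= 55<<0 -> acc=55 shift=7
  byte[1]=0xAC cont=1 payload=0x2C=44: acc |= 44<<7 -> acc=5687 shift=14
  byte[2]=0x8A cont=1 payload=0x0A=10: acc |= 10<<14 -> acc=169527 shift=21
  byte[3]=0x5A cont=0 payload=0x5A=90: acc |= 90<<21 -> acc=188913207 shift=28 [end]
Varint 1: bytes[0:4] = B7 AC 8A 5A -> value 188913207 (4 byte(s))
  byte[4]=0x10 cont=0 payload=0x10=16: acc |= 16<<0 -> acc=16 shift=7 [end]
Varint 2: bytes[4:5] = 10 -> value 16 (1 byte(s))
  byte[5]=0xC2 cont=1 payload=0x42=66: acc |= 66<<0 -> acc=66 shift=7
  byte[6]=0xDE cont=1 payload=0x5E=94: acc |= 94<<7 -> acc=12098 shift=14
  byte[7]=0x22 cont=0 payload=0x22=34: acc |= 34<<14 -> acc=569154 shift=21 [end]
Varint 3: bytes[5:8] = C2 DE 22 -> value 569154 (3 byte(s))
  byte[8]=0xE5 cont=1 payload=0x65=101: acc |= 101<<0 -> acc=101 shift=7
  byte[9]=0x07 cont=0 payload=0x07=7: acc |= 7<<7 -> acc=997 shift=14 [end]
Varint 4: bytes[8:10] = E5 07 -> value 997 (2 byte(s))
  byte[10]=0xB9 cont=1 payload=0x39=57: acc |= 57<<0 -> acc=57 shift=7
  byte[11]=0x64 cont=0 payload=0x64=100: acc |= 100<<7 -> acc=12857 shift=14 [end]
Varint 5: bytes[10:12] = B9 64 -> value 12857 (2 byte(s))

Answer: 188913207 16 569154 997 12857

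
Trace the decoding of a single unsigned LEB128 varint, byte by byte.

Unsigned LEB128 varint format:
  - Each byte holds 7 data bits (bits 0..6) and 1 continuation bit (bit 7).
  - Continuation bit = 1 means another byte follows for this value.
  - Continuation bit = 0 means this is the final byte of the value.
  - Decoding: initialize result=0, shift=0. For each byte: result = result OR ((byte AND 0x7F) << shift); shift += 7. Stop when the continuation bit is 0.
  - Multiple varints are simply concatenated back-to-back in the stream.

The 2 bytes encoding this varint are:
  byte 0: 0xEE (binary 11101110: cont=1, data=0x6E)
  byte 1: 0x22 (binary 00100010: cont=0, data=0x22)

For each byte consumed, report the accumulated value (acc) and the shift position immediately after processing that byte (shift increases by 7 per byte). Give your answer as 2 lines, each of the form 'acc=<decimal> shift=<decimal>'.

Answer: acc=110 shift=7
acc=4462 shift=14

Derivation:
byte 0=0xEE: payload=0x6E=110, contrib = 110<<0 = 110; acc -> 110, shift -> 7
byte 1=0x22: payload=0x22=34, contrib = 34<<7 = 4352; acc -> 4462, shift -> 14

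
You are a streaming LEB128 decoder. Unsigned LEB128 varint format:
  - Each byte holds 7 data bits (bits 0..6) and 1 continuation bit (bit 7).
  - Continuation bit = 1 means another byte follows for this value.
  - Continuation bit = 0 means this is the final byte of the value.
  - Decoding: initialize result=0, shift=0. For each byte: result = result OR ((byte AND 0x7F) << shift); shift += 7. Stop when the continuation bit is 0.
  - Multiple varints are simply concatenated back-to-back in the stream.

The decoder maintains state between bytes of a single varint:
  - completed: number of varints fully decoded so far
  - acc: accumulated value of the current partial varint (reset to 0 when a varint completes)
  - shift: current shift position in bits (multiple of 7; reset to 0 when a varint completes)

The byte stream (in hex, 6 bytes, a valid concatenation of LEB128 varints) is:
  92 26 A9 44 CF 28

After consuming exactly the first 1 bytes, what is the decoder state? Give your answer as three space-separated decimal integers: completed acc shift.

Answer: 0 18 7

Derivation:
byte[0]=0x92 cont=1 payload=0x12: acc |= 18<<0 -> completed=0 acc=18 shift=7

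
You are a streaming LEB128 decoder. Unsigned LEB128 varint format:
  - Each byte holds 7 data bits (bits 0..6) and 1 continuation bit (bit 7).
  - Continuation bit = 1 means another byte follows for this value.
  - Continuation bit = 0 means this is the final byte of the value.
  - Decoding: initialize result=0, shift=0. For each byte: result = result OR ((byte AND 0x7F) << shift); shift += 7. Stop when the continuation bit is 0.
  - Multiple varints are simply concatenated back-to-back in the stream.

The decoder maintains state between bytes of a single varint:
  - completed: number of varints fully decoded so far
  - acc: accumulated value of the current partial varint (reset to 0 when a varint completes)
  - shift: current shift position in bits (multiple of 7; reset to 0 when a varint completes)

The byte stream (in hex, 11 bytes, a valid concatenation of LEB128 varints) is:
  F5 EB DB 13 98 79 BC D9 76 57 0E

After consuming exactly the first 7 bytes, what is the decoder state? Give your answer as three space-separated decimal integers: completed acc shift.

byte[0]=0xF5 cont=1 payload=0x75: acc |= 117<<0 -> completed=0 acc=117 shift=7
byte[1]=0xEB cont=1 payload=0x6B: acc |= 107<<7 -> completed=0 acc=13813 shift=14
byte[2]=0xDB cont=1 payload=0x5B: acc |= 91<<14 -> completed=0 acc=1504757 shift=21
byte[3]=0x13 cont=0 payload=0x13: varint #1 complete (value=41350645); reset -> completed=1 acc=0 shift=0
byte[4]=0x98 cont=1 payload=0x18: acc |= 24<<0 -> completed=1 acc=24 shift=7
byte[5]=0x79 cont=0 payload=0x79: varint #2 complete (value=15512); reset -> completed=2 acc=0 shift=0
byte[6]=0xBC cont=1 payload=0x3C: acc |= 60<<0 -> completed=2 acc=60 shift=7

Answer: 2 60 7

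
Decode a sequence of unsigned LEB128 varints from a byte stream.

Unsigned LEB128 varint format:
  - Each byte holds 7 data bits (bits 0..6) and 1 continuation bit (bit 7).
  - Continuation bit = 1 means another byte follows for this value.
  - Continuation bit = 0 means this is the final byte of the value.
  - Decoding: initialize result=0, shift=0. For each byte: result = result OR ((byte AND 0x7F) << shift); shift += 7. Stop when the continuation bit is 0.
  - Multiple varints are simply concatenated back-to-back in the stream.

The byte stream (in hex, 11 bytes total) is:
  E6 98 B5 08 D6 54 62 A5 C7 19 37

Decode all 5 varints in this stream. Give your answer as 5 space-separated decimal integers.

  byte[0]=0xE6 cont=1 payload=0x66=102: acc |= 102<<0 -> acc=102 shift=7
  byte[1]=0x98 cont=1 payload=0x18=24: acc |= 24<<7 -> acc=3174 shift=14
  byte[2]=0xB5 cont=1 payload=0x35=53: acc |= 53<<14 -> acc=871526 shift=21
  byte[3]=0x08 cont=0 payload=0x08=8: acc |= 8<<21 -> acc=17648742 shift=28 [end]
Varint 1: bytes[0:4] = E6 98 B5 08 -> value 17648742 (4 byte(s))
  byte[4]=0xD6 cont=1 payload=0x56=86: acc |= 86<<0 -> acc=86 shift=7
  byte[5]=0x54 cont=0 payload=0x54=84: acc |= 84<<7 -> acc=10838 shift=14 [end]
Varint 2: bytes[4:6] = D6 54 -> value 10838 (2 byte(s))
  byte[6]=0x62 cont=0 payload=0x62=98: acc |= 98<<0 -> acc=98 shift=7 [end]
Varint 3: bytes[6:7] = 62 -> value 98 (1 byte(s))
  byte[7]=0xA5 cont=1 payload=0x25=37: acc |= 37<<0 -> acc=37 shift=7
  byte[8]=0xC7 cont=1 payload=0x47=71: acc |= 71<<7 -> acc=9125 shift=14
  byte[9]=0x19 cont=0 payload=0x19=25: acc |= 25<<14 -> acc=418725 shift=21 [end]
Varint 4: bytes[7:10] = A5 C7 19 -> value 418725 (3 byte(s))
  byte[10]=0x37 cont=0 payload=0x37=55: acc |= 55<<0 -> acc=55 shift=7 [end]
Varint 5: bytes[10:11] = 37 -> value 55 (1 byte(s))

Answer: 17648742 10838 98 418725 55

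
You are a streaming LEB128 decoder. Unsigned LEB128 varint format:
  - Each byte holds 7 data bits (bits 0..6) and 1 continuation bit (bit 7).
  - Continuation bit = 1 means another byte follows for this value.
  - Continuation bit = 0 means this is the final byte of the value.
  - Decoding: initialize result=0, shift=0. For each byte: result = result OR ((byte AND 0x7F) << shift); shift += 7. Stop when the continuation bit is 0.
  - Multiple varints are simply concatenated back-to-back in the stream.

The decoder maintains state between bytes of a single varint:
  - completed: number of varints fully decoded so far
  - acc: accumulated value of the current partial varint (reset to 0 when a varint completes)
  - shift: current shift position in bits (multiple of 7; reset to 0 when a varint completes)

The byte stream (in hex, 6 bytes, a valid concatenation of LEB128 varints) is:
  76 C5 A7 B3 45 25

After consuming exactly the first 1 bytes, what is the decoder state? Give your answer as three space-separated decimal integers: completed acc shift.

Answer: 1 0 0

Derivation:
byte[0]=0x76 cont=0 payload=0x76: varint #1 complete (value=118); reset -> completed=1 acc=0 shift=0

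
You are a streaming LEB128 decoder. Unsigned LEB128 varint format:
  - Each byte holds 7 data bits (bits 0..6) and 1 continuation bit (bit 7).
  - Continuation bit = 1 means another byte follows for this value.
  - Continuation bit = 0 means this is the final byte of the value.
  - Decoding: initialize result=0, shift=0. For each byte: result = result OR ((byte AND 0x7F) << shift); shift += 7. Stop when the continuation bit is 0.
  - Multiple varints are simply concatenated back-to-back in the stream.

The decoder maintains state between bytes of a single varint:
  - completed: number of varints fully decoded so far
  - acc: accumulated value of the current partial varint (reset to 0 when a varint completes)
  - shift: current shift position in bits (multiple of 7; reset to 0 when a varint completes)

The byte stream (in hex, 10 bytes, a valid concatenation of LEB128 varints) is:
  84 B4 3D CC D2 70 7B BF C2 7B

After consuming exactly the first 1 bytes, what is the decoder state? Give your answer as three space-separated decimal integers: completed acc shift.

byte[0]=0x84 cont=1 payload=0x04: acc |= 4<<0 -> completed=0 acc=4 shift=7

Answer: 0 4 7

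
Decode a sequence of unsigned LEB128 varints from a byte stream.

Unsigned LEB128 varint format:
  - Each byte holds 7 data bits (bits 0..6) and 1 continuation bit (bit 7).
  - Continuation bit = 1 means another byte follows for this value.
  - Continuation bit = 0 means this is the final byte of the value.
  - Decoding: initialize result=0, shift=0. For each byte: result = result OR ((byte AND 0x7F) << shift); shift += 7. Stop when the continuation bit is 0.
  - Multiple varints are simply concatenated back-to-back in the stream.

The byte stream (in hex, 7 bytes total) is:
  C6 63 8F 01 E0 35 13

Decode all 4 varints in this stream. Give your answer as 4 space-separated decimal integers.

Answer: 12742 143 6880 19

Derivation:
  byte[0]=0xC6 cont=1 payload=0x46=70: acc |= 70<<0 -> acc=70 shift=7
  byte[1]=0x63 cont=0 payload=0x63=99: acc |= 99<<7 -> acc=12742 shift=14 [end]
Varint 1: bytes[0:2] = C6 63 -> value 12742 (2 byte(s))
  byte[2]=0x8F cont=1 payload=0x0F=15: acc |= 15<<0 -> acc=15 shift=7
  byte[3]=0x01 cont=0 payload=0x01=1: acc |= 1<<7 -> acc=143 shift=14 [end]
Varint 2: bytes[2:4] = 8F 01 -> value 143 (2 byte(s))
  byte[4]=0xE0 cont=1 payload=0x60=96: acc |= 96<<0 -> acc=96 shift=7
  byte[5]=0x35 cont=0 payload=0x35=53: acc |= 53<<7 -> acc=6880 shift=14 [end]
Varint 3: bytes[4:6] = E0 35 -> value 6880 (2 byte(s))
  byte[6]=0x13 cont=0 payload=0x13=19: acc |= 19<<0 -> acc=19 shift=7 [end]
Varint 4: bytes[6:7] = 13 -> value 19 (1 byte(s))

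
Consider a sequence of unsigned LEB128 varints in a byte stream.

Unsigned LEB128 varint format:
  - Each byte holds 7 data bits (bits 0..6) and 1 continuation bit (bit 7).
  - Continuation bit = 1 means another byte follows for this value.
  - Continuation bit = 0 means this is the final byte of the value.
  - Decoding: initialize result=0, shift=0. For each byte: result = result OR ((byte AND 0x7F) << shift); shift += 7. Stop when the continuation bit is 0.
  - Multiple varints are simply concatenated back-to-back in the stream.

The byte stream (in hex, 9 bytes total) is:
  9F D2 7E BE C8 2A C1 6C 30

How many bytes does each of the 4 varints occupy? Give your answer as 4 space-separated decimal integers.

Answer: 3 3 2 1

Derivation:
  byte[0]=0x9F cont=1 payload=0x1F=31: acc |= 31<<0 -> acc=31 shift=7
  byte[1]=0xD2 cont=1 payload=0x52=82: acc |= 82<<7 -> acc=10527 shift=14
  byte[2]=0x7E cont=0 payload=0x7E=126: acc |= 126<<14 -> acc=2074911 shift=21 [end]
Varint 1: bytes[0:3] = 9F D2 7E -> value 2074911 (3 byte(s))
  byte[3]=0xBE cont=1 payload=0x3E=62: acc |= 62<<0 -> acc=62 shift=7
  byte[4]=0xC8 cont=1 payload=0x48=72: acc |= 72<<7 -> acc=9278 shift=14
  byte[5]=0x2A cont=0 payload=0x2A=42: acc |= 42<<14 -> acc=697406 shift=21 [end]
Varint 2: bytes[3:6] = BE C8 2A -> value 697406 (3 byte(s))
  byte[6]=0xC1 cont=1 payload=0x41=65: acc |= 65<<0 -> acc=65 shift=7
  byte[7]=0x6C cont=0 payload=0x6C=108: acc |= 108<<7 -> acc=13889 shift=14 [end]
Varint 3: bytes[6:8] = C1 6C -> value 13889 (2 byte(s))
  byte[8]=0x30 cont=0 payload=0x30=48: acc |= 48<<0 -> acc=48 shift=7 [end]
Varint 4: bytes[8:9] = 30 -> value 48 (1 byte(s))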